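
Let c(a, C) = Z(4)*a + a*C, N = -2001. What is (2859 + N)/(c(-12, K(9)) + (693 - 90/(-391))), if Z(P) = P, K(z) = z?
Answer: 111826/70019 ≈ 1.5971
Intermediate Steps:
c(a, C) = 4*a + C*a (c(a, C) = 4*a + a*C = 4*a + C*a)
(2859 + N)/(c(-12, K(9)) + (693 - 90/(-391))) = (2859 - 2001)/(-12*(4 + 9) + (693 - 90/(-391))) = 858/(-12*13 + (693 - 90*(-1/391))) = 858/(-156 + (693 + 90/391)) = 858/(-156 + 271053/391) = 858/(210057/391) = 858*(391/210057) = 111826/70019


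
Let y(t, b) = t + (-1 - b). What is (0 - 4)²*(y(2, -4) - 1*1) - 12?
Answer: 52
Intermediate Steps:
y(t, b) = -1 + t - b
(0 - 4)²*(y(2, -4) - 1*1) - 12 = (0 - 4)²*((-1 + 2 - 1*(-4)) - 1*1) - 12 = (-4)²*((-1 + 2 + 4) - 1) - 12 = 16*(5 - 1) - 12 = 16*4 - 12 = 64 - 12 = 52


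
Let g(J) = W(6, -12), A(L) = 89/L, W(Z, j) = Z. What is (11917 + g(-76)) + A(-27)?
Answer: 321832/27 ≈ 11920.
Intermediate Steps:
g(J) = 6
(11917 + g(-76)) + A(-27) = (11917 + 6) + 89/(-27) = 11923 + 89*(-1/27) = 11923 - 89/27 = 321832/27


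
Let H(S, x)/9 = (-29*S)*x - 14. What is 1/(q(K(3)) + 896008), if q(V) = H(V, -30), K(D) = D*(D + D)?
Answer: 1/1036822 ≈ 9.6449e-7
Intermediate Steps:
K(D) = 2*D**2 (K(D) = D*(2*D) = 2*D**2)
H(S, x) = -126 - 261*S*x (H(S, x) = 9*((-29*S)*x - 14) = 9*(-29*S*x - 14) = 9*(-14 - 29*S*x) = -126 - 261*S*x)
q(V) = -126 + 7830*V (q(V) = -126 - 261*V*(-30) = -126 + 7830*V)
1/(q(K(3)) + 896008) = 1/((-126 + 7830*(2*3**2)) + 896008) = 1/((-126 + 7830*(2*9)) + 896008) = 1/((-126 + 7830*18) + 896008) = 1/((-126 + 140940) + 896008) = 1/(140814 + 896008) = 1/1036822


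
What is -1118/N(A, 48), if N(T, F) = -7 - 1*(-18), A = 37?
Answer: -1118/11 ≈ -101.64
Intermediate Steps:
N(T, F) = 11 (N(T, F) = -7 + 18 = 11)
-1118/N(A, 48) = -1118/11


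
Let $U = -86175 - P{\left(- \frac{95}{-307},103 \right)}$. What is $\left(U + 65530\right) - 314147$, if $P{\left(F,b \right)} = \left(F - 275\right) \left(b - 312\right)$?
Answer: $- \frac{120406114}{307} \approx -3.922 \cdot 10^{5}$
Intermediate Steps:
$P{\left(F,b \right)} = \left(-312 + b\right) \left(-275 + F\right)$ ($P{\left(F,b \right)} = \left(-275 + F\right) \left(-312 + b\right) = \left(-312 + b\right) \left(-275 + F\right)$)
$U = - \frac{44080695}{307}$ ($U = -86175 - \left(85800 - 312 \left(- \frac{95}{-307}\right) - 28325 + - \frac{95}{-307} \cdot 103\right) = -86175 - \left(85800 - 312 \left(\left(-95\right) \left(- \frac{1}{307}\right)\right) - 28325 + \left(-95\right) \left(- \frac{1}{307}\right) 103\right) = -86175 - \left(85800 - \frac{29640}{307} - 28325 + \frac{95}{307} \cdot 103\right) = -86175 - \left(85800 - \frac{29640}{307} - 28325 + \frac{9785}{307}\right) = -86175 - \frac{17624970}{307} = - \frac{44080695}{307} \approx -1.4359 \cdot 10^{5}$)
$\left(U + 65530\right) - 314147 = \left(- \frac{44080695}{307} + 65530\right) - 314147 = - \frac{23962985}{307} - 314147 = - \frac{120406114}{307}$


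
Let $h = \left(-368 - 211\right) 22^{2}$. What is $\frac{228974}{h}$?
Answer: $- \frac{114487}{140118} \approx -0.81708$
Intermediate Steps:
$h = -280236$ ($h = \left(-579\right) 484 = -280236$)
$\frac{228974}{h} = \frac{228974}{-280236} = 228974 \left(- \frac{1}{280236}\right) = - \frac{114487}{140118}$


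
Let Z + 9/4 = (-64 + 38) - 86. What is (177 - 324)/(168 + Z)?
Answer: -588/215 ≈ -2.7349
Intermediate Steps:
Z = -457/4 (Z = -9/4 + ((-64 + 38) - 86) = -9/4 + (-26 - 86) = -9/4 - 112 = -457/4 ≈ -114.25)
(177 - 324)/(168 + Z) = (177 - 324)/(168 - 457/4) = -147/215/4 = -147*4/215 = -588/215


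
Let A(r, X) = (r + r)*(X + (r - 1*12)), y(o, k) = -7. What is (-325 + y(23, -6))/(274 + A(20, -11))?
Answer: -166/77 ≈ -2.1558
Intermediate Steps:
A(r, X) = 2*r*(-12 + X + r) (A(r, X) = (2*r)*(X + (r - 12)) = (2*r)*(X + (-12 + r)) = (2*r)*(-12 + X + r) = 2*r*(-12 + X + r))
(-325 + y(23, -6))/(274 + A(20, -11)) = (-325 - 7)/(274 + 2*20*(-12 - 11 + 20)) = -332/(274 + 2*20*(-3)) = -332/(274 - 120) = -332/154 = -332*1/154 = -166/77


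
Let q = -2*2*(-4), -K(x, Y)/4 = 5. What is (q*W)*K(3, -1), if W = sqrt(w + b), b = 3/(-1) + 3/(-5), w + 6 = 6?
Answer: -192*I*sqrt(10) ≈ -607.16*I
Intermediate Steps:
w = 0 (w = -6 + 6 = 0)
b = -18/5 (b = 3*(-1) + 3*(-1/5) = -3 - 3/5 = -18/5 ≈ -3.6000)
K(x, Y) = -20 (K(x, Y) = -4*5 = -20)
q = 16 (q = -4*(-4) = 16)
W = 3*I*sqrt(10)/5 (W = sqrt(0 - 18/5) = sqrt(-18/5) = 3*I*sqrt(10)/5 ≈ 1.8974*I)
(q*W)*K(3, -1) = (16*(3*I*sqrt(10)/5))*(-20) = (48*I*sqrt(10)/5)*(-20) = -192*I*sqrt(10)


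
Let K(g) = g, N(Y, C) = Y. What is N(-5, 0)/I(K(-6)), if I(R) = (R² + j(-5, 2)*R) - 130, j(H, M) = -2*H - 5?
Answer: 5/124 ≈ 0.040323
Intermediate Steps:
j(H, M) = -5 - 2*H
I(R) = -130 + R² + 5*R (I(R) = (R² + (-5 - 2*(-5))*R) - 130 = (R² + (-5 + 10)*R) - 130 = (R² + 5*R) - 130 = -130 + R² + 5*R)
N(-5, 0)/I(K(-6)) = -5/(-130 + (-6)² + 5*(-6)) = -5/(-130 + 36 - 30) = -5/(-124) = -5*(-1/124) = 5/124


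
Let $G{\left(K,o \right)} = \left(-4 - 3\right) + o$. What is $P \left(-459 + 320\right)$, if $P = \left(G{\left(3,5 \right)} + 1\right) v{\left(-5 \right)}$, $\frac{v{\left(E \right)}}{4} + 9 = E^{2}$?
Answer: $8896$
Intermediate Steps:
$v{\left(E \right)} = -36 + 4 E^{2}$
$G{\left(K,o \right)} = -7 + o$
$P = -64$ ($P = \left(\left(-7 + 5\right) + 1\right) \left(-36 + 4 \left(-5\right)^{2}\right) = \left(-2 + 1\right) \left(-36 + 4 \cdot 25\right) = - (-36 + 100) = \left(-1\right) 64 = -64$)
$P \left(-459 + 320\right) = - 64 \left(-459 + 320\right) = \left(-64\right) \left(-139\right) = 8896$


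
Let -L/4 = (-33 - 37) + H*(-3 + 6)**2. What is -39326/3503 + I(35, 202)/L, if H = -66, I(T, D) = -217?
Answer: -105210007/9303968 ≈ -11.308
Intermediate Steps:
L = 2656 (L = -4*((-33 - 37) - 66*(-3 + 6)**2) = -4*(-70 - 66*3**2) = -4*(-70 - 66*9) = -4*(-70 - 594) = -4*(-664) = 2656)
-39326/3503 + I(35, 202)/L = -39326/3503 - 217/2656 = -105210007/9303968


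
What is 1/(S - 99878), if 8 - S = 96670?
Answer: -1/196540 ≈ -5.0880e-6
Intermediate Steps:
S = -96662 (S = 8 - 1*96670 = 8 - 96670 = -96662)
1/(S - 99878) = 1/(-96662 - 99878) = 1/(-196540) = -1/196540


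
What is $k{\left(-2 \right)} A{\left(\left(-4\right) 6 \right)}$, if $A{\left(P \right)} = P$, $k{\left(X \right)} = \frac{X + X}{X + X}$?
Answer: $-24$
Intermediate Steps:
$k{\left(X \right)} = 1$ ($k{\left(X \right)} = \frac{2 X}{2 X} = 2 X \frac{1}{2 X} = 1$)
$k{\left(-2 \right)} A{\left(\left(-4\right) 6 \right)} = 1 \left(\left(-4\right) 6\right) = 1 \left(-24\right) = -24$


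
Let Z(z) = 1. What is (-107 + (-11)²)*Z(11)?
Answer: 14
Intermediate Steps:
(-107 + (-11)²)*Z(11) = (-107 + (-11)²)*1 = (-107 + 121)*1 = 14*1 = 14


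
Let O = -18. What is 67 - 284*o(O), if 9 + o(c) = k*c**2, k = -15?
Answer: 1382863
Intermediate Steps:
o(c) = -9 - 15*c**2
67 - 284*o(O) = 67 - 284*(-9 - 15*(-18)**2) = 67 - 284*(-9 - 15*324) = 67 - 284*(-9 - 4860) = 67 - 284*(-4869) = 67 + 1382796 = 1382863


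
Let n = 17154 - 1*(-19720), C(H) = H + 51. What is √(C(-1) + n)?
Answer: 2*√9231 ≈ 192.16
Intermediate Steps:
C(H) = 51 + H
n = 36874 (n = 17154 + 19720 = 36874)
√(C(-1) + n) = √((51 - 1) + 36874) = √(50 + 36874) = √36924 = 2*√9231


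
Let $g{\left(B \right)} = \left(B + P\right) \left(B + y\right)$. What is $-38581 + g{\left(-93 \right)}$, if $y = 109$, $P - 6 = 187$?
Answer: $-36981$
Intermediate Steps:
$P = 193$ ($P = 6 + 187 = 193$)
$g{\left(B \right)} = \left(109 + B\right) \left(193 + B\right)$ ($g{\left(B \right)} = \left(B + 193\right) \left(B + 109\right) = \left(193 + B\right) \left(109 + B\right) = \left(109 + B\right) \left(193 + B\right)$)
$-38581 + g{\left(-93 \right)} = -38581 + \left(21037 + \left(-93\right)^{2} + 302 \left(-93\right)\right) = -38581 + \left(21037 + 8649 - 28086\right) = -38581 + 1600 = -36981$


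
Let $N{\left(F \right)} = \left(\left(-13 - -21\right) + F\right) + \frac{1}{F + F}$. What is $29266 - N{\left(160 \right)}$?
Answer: $\frac{9311359}{320} \approx 29098.0$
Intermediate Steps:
$N{\left(F \right)} = 8 + F + \frac{1}{2 F}$ ($N{\left(F \right)} = \left(\left(-13 + 21\right) + F\right) + \frac{1}{2 F} = \left(8 + F\right) + \frac{1}{2 F} = 8 + F + \frac{1}{2 F}$)
$29266 - N{\left(160 \right)} = 29266 - \left(8 + 160 + \frac{1}{2 \cdot 160}\right) = 29266 - \left(8 + 160 + \frac{1}{2} \cdot \frac{1}{160}\right) = 29266 - \left(8 + 160 + \frac{1}{320}\right) = 29266 - \frac{53761}{320} = \frac{9311359}{320}$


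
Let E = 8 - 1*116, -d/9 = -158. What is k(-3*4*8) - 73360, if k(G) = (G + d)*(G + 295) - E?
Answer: 190622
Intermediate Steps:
d = 1422 (d = -9*(-158) = 1422)
E = -108 (E = 8 - 116 = -108)
k(G) = 108 + (295 + G)*(1422 + G) (k(G) = (G + 1422)*(G + 295) - 1*(-108) = (1422 + G)*(295 + G) + 108 = (295 + G)*(1422 + G) + 108 = 108 + (295 + G)*(1422 + G))
k(-3*4*8) - 73360 = (419598 + (-3*4*8)**2 + 1717*(-3*4*8)) - 73360 = (419598 + (-12*8)**2 + 1717*(-12*8)) - 73360 = (419598 + (-96)**2 + 1717*(-96)) - 73360 = (419598 + 9216 - 164832) - 73360 = 263982 - 73360 = 190622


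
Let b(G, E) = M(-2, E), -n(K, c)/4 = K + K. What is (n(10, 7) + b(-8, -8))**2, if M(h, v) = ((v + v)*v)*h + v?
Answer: 118336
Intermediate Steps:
M(h, v) = v + 2*h*v**2 (M(h, v) = ((2*v)*v)*h + v = (2*v**2)*h + v = 2*h*v**2 + v = v + 2*h*v**2)
n(K, c) = -8*K (n(K, c) = -4*(K + K) = -8*K)
b(G, E) = E*(1 - 4*E) (b(G, E) = E*(1 + 2*(-2)*E) = E*(1 - 4*E))
(n(10, 7) + b(-8, -8))**2 = (-8*10 - 8*(1 - 4*(-8)))**2 = (-80 - 8*(1 + 32))**2 = (-80 - 8*33)**2 = (-80 - 264)**2 = (-344)**2 = 118336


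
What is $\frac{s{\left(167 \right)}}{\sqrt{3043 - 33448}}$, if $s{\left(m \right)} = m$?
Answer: $- \frac{167 i \sqrt{30405}}{30405} \approx - 0.95773 i$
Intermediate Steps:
$\frac{s{\left(167 \right)}}{\sqrt{3043 - 33448}} = \frac{167}{\sqrt{3043 - 33448}} = \frac{167}{\sqrt{-30405}} = \frac{167}{i \sqrt{30405}} = 167 \left(- \frac{i \sqrt{30405}}{30405}\right) = - \frac{167 i \sqrt{30405}}{30405}$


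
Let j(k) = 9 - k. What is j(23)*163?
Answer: -2282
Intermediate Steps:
j(23)*163 = (9 - 1*23)*163 = (9 - 23)*163 = -14*163 = -2282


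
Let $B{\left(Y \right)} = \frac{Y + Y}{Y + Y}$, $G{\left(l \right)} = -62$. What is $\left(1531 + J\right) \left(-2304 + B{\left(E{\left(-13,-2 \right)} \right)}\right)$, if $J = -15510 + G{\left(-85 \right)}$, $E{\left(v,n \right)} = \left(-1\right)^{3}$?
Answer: $32336423$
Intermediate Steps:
$E{\left(v,n \right)} = -1$
$B{\left(Y \right)} = 1$ ($B{\left(Y \right)} = \frac{2 Y}{2 Y} = 2 Y \frac{1}{2 Y} = 1$)
$J = -15572$ ($J = -15510 - 62 = -15572$)
$\left(1531 + J\right) \left(-2304 + B{\left(E{\left(-13,-2 \right)} \right)}\right) = \left(1531 - 15572\right) \left(-2304 + 1\right) = \left(-14041\right) \left(-2303\right) = 32336423$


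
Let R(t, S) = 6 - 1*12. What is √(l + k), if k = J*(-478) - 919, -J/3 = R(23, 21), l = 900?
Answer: I*√8623 ≈ 92.86*I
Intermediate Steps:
R(t, S) = -6 (R(t, S) = 6 - 12 = -6)
J = 18 (J = -3*(-6) = 18)
k = -9523 (k = 18*(-478) - 919 = -8604 - 919 = -9523)
√(l + k) = √(900 - 9523) = √(-8623) = I*√8623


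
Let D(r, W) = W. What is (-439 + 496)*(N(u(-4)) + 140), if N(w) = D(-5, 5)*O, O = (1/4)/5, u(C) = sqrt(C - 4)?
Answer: 31977/4 ≈ 7994.3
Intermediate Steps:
u(C) = sqrt(-4 + C)
O = 1/20 (O = (1*(1/4))*(1/5) = (1/4)*(1/5) = 1/20 ≈ 0.050000)
N(w) = 1/4 (N(w) = 5*(1/20) = 1/4)
(-439 + 496)*(N(u(-4)) + 140) = (-439 + 496)*(1/4 + 140) = 57*(561/4) = 31977/4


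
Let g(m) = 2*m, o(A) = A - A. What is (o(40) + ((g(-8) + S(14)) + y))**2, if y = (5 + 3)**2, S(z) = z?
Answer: 3844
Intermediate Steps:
o(A) = 0
y = 64 (y = 8**2 = 64)
(o(40) + ((g(-8) + S(14)) + y))**2 = (0 + ((2*(-8) + 14) + 64))**2 = (0 + ((-16 + 14) + 64))**2 = (0 + (-2 + 64))**2 = (0 + 62)**2 = 62**2 = 3844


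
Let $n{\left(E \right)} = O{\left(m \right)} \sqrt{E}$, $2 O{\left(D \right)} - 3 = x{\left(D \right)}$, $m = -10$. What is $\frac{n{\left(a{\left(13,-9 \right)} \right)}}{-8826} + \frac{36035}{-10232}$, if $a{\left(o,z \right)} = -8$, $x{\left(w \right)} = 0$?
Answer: $- \frac{36035}{10232} - \frac{i \sqrt{2}}{2942} \approx -3.5218 - 0.0004807 i$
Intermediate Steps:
$O{\left(D \right)} = \frac{3}{2}$ ($O{\left(D \right)} = \frac{3}{2} + \frac{1}{2} \cdot 0 = \frac{3}{2} + 0 = \frac{3}{2}$)
$n{\left(E \right)} = \frac{3 \sqrt{E}}{2}$
$\frac{n{\left(a{\left(13,-9 \right)} \right)}}{-8826} + \frac{36035}{-10232} = \frac{\frac{3}{2} \sqrt{-8}}{-8826} + \frac{36035}{-10232} = \frac{3 \cdot 2 i \sqrt{2}}{2} \left(- \frac{1}{8826}\right) + 36035 \left(- \frac{1}{10232}\right) = 3 i \sqrt{2} \left(- \frac{1}{8826}\right) - \frac{36035}{10232} = - \frac{i \sqrt{2}}{2942} - \frac{36035}{10232} = - \frac{36035}{10232} - \frac{i \sqrt{2}}{2942}$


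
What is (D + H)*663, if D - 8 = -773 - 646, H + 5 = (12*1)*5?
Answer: -899028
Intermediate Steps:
H = 55 (H = -5 + (12*1)*5 = -5 + 12*5 = -5 + 60 = 55)
D = -1411 (D = 8 + (-773 - 646) = 8 - 1419 = -1411)
(D + H)*663 = (-1411 + 55)*663 = -1356*663 = -899028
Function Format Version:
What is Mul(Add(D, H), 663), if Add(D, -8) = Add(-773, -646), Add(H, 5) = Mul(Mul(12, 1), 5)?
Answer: -899028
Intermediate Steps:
H = 55 (H = Add(-5, Mul(Mul(12, 1), 5)) = Add(-5, Mul(12, 5)) = Add(-5, 60) = 55)
D = -1411 (D = Add(8, Add(-773, -646)) = Add(8, -1419) = -1411)
Mul(Add(D, H), 663) = Mul(Add(-1411, 55), 663) = Mul(-1356, 663) = -899028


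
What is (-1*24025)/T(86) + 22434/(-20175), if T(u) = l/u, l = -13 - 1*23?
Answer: 6947294771/121050 ≈ 57392.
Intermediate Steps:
l = -36 (l = -13 - 23 = -36)
T(u) = -36/u
(-1*24025)/T(86) + 22434/(-20175) = (-1*24025)/((-36/86)) + 22434/(-20175) = -24025/((-36*1/86)) + 22434*(-1/20175) = -24025/(-18/43) - 7478/6725 = -24025*(-43/18) - 7478/6725 = 1033075/18 - 7478/6725 = 6947294771/121050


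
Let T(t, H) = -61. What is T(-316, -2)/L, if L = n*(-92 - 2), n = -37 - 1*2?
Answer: -61/3666 ≈ -0.016639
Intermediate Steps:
n = -39 (n = -37 - 2 = -39)
L = 3666 (L = -39*(-92 - 2) = -39*(-94) = 3666)
T(-316, -2)/L = -61/3666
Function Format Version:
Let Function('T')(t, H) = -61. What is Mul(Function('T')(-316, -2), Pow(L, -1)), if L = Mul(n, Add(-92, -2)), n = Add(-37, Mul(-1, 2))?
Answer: Rational(-61, 3666) ≈ -0.016639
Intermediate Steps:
n = -39 (n = Add(-37, -2) = -39)
L = 3666 (L = Mul(-39, Add(-92, -2)) = Mul(-39, -94) = 3666)
Mul(Function('T')(-316, -2), Pow(L, -1)) = Mul(-61, Pow(3666, -1)) = Mul(-61, Rational(1, 3666)) = Rational(-61, 3666)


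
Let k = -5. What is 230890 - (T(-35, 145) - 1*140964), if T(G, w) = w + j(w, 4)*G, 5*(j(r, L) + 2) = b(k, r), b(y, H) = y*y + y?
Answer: 371779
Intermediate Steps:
b(y, H) = y + y² (b(y, H) = y² + y = y + y²)
j(r, L) = 2 (j(r, L) = -2 + (-5*(1 - 5))/5 = -2 + (-5*(-4))/5 = -2 + (⅕)*20 = -2 + 4 = 2)
T(G, w) = w + 2*G
230890 - (T(-35, 145) - 1*140964) = 230890 - ((145 + 2*(-35)) - 1*140964) = 230890 - ((145 - 70) - 140964) = 230890 - (75 - 140964) = 230890 - 1*(-140889) = 230890 + 140889 = 371779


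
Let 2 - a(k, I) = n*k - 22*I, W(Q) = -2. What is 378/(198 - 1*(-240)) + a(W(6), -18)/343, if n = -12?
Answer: -8905/25039 ≈ -0.35565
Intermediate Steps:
a(k, I) = 2 + 12*k + 22*I (a(k, I) = 2 - (-12*k - 22*I) = 2 - (-22*I - 12*k) = 2 + (12*k + 22*I) = 2 + 12*k + 22*I)
378/(198 - 1*(-240)) + a(W(6), -18)/343 = 378/(198 - 1*(-240)) + (2 + 12*(-2) + 22*(-18))/343 = 378/(198 + 240) + (2 - 24 - 396)*(1/343) = 378/438 - 418*1/343 = 378*(1/438) - 418/343 = 63/73 - 418/343 = -8905/25039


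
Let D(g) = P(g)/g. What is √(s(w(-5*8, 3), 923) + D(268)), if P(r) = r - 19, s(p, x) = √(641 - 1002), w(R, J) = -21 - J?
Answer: √(16683 + 341164*I)/134 ≈ 3.1585 + 3.0078*I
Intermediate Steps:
s(p, x) = 19*I (s(p, x) = √(-361) = 19*I)
P(r) = -19 + r
D(g) = (-19 + g)/g
√(s(w(-5*8, 3), 923) + D(268)) = √(19*I + (-19 + 268)/268) = √(19*I + (1/268)*249) = √(19*I + 249/268) = √(249/268 + 19*I)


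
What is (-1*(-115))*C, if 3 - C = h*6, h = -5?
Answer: 3795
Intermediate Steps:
C = 33 (C = 3 - (-5)*6 = 3 - 1*(-30) = 3 + 30 = 33)
(-1*(-115))*C = -1*(-115)*33 = 115*33 = 3795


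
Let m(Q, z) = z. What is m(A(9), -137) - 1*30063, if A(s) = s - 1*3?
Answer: -30200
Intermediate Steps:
A(s) = -3 + s (A(s) = s - 3 = -3 + s)
m(A(9), -137) - 1*30063 = -137 - 1*30063 = -137 - 30063 = -30200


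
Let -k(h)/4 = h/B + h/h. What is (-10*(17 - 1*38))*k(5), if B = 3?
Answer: -2240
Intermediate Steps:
k(h) = -4 - 4*h/3 (k(h) = -4*(h/3 + h/h) = -4*(h*(⅓) + 1) = -4*(h/3 + 1) = -4*(1 + h/3) = -4 - 4*h/3)
(-10*(17 - 1*38))*k(5) = (-10*(17 - 1*38))*(-4 - 4/3*5) = (-10*(17 - 38))*(-4 - 20/3) = -10*(-21)*(-32/3) = 210*(-32/3) = -2240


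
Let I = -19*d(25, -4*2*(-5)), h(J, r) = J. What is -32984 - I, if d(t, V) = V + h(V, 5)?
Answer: -31464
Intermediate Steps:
d(t, V) = 2*V (d(t, V) = V + V = 2*V)
I = -1520 (I = -38*-4*2*(-5) = -38*(-8*(-5)) = -38*40 = -19*80 = -1520)
-32984 - I = -32984 - 1*(-1520) = -32984 + 1520 = -31464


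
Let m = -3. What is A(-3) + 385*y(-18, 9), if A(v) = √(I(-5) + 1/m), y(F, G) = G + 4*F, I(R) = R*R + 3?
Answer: -24255 + √249/3 ≈ -24250.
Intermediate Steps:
I(R) = 3 + R² (I(R) = R² + 3 = 3 + R²)
A(v) = √249/3 (A(v) = √((3 + (-5)²) + 1/(-3)) = √((3 + 25) - ⅓) = √(28 - ⅓) = √(83/3) = √249/3)
A(-3) + 385*y(-18, 9) = √249/3 + 385*(9 + 4*(-18)) = √249/3 + 385*(9 - 72) = √249/3 + 385*(-63) = √249/3 - 24255 = -24255 + √249/3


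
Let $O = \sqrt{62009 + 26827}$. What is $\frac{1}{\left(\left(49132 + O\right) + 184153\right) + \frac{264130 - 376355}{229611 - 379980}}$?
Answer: $\frac{2637392894489955}{615265165430235636752} - \frac{22610836161 \sqrt{22209}}{615265165430235636752} \approx 4.2811 \cdot 10^{-6}$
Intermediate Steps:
$O = 2 \sqrt{22209}$ ($O = \sqrt{88836} = 2 \sqrt{22209} \approx 298.05$)
$\frac{1}{\left(\left(49132 + O\right) + 184153\right) + \frac{264130 - 376355}{229611 - 379980}} = \frac{1}{\left(\left(49132 + 2 \sqrt{22209}\right) + 184153\right) + \frac{264130 - 376355}{229611 - 379980}} = \frac{1}{\left(233285 + 2 \sqrt{22209}\right) - \frac{112225}{-150369}} = \frac{1}{\left(233285 + 2 \sqrt{22209}\right) - - \frac{112225}{150369}} = \frac{1}{\left(233285 + 2 \sqrt{22209}\right) + \frac{112225}{150369}} = \frac{1}{\frac{35078944390}{150369} + 2 \sqrt{22209}}$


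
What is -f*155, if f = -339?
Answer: 52545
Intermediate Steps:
-f*155 = -1*(-339)*155 = 339*155 = 52545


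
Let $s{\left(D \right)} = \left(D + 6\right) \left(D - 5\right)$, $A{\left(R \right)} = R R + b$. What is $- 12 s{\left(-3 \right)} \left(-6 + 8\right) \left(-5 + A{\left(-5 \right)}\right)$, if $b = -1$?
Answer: $10944$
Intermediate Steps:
$A{\left(R \right)} = -1 + R^{2}$ ($A{\left(R \right)} = R R - 1 = R^{2} - 1 = -1 + R^{2}$)
$s{\left(D \right)} = \left(-5 + D\right) \left(6 + D\right)$ ($s{\left(D \right)} = \left(6 + D\right) \left(-5 + D\right) = \left(-5 + D\right) \left(6 + D\right)$)
$- 12 s{\left(-3 \right)} \left(-6 + 8\right) \left(-5 + A{\left(-5 \right)}\right) = - 12 \left(-30 - 3 + \left(-3\right)^{2}\right) \left(-6 + 8\right) \left(-5 - \left(1 - \left(-5\right)^{2}\right)\right) = - 12 \left(-30 - 3 + 9\right) 2 \left(-5 + \left(-1 + 25\right)\right) = \left(-12\right) \left(-24\right) 2 \left(-5 + 24\right) = 288 \cdot 2 \cdot 19 = 288 \cdot 38 = 10944$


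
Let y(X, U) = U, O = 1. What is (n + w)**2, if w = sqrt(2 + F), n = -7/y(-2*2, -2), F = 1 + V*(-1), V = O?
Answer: 57/4 + 7*sqrt(2) ≈ 24.150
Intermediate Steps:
V = 1
F = 0 (F = 1 + 1*(-1) = 1 - 1 = 0)
n = 7/2 (n = -7/(-2) = -7*(-1/2) = 7/2 ≈ 3.5000)
w = sqrt(2) (w = sqrt(2 + 0) = sqrt(2) ≈ 1.4142)
(n + w)**2 = (7/2 + sqrt(2))**2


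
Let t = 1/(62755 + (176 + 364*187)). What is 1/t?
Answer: 130999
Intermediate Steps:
t = 1/130999 (t = 1/(62755 + (176 + 68068)) = 1/(62755 + 68244) = 1/130999 ≈ 7.6336e-6)
1/t = 1/(1/130999) = 130999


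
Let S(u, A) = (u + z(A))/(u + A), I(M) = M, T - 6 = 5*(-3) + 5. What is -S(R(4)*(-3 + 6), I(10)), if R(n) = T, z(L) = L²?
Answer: 44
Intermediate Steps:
T = -4 (T = 6 + (5*(-3) + 5) = 6 + (-15 + 5) = 6 - 10 = -4)
R(n) = -4
S(u, A) = (u + A²)/(A + u) (S(u, A) = (u + A²)/(u + A) = (u + A²)/(A + u))
-S(R(4)*(-3 + 6), I(10)) = -(-4*(-3 + 6) + 10²)/(10 - 4*(-3 + 6)) = -(-4*3 + 100)/(10 - 4*3) = -(-12 + 100)/(10 - 12) = -88/(-2) = -(-1)*88/2 = -1*(-44) = 44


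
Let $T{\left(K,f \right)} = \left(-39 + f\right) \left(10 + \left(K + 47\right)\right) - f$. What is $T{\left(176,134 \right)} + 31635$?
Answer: $53636$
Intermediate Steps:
$T{\left(K,f \right)} = - f + \left(-39 + f\right) \left(57 + K\right)$ ($T{\left(K,f \right)} = \left(-39 + f\right) \left(10 + \left(47 + K\right)\right) - f = \left(-39 + f\right) \left(57 + K\right) - f = - f + \left(-39 + f\right) \left(57 + K\right)$)
$T{\left(176,134 \right)} + 31635 = \left(-2223 - 6864 + 56 \cdot 134 + 176 \cdot 134\right) + 31635 = \left(-2223 - 6864 + 7504 + 23584\right) + 31635 = 22001 + 31635 = 53636$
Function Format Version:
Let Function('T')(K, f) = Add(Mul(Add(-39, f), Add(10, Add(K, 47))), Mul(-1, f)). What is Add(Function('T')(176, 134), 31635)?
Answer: 53636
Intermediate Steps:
Function('T')(K, f) = Add(Mul(-1, f), Mul(Add(-39, f), Add(57, K))) (Function('T')(K, f) = Add(Mul(Add(-39, f), Add(10, Add(47, K))), Mul(-1, f)) = Add(Mul(Add(-39, f), Add(57, K)), Mul(-1, f)) = Add(Mul(-1, f), Mul(Add(-39, f), Add(57, K))))
Add(Function('T')(176, 134), 31635) = Add(Add(-2223, Mul(-39, 176), Mul(56, 134), Mul(176, 134)), 31635) = Add(Add(-2223, -6864, 7504, 23584), 31635) = Add(22001, 31635) = 53636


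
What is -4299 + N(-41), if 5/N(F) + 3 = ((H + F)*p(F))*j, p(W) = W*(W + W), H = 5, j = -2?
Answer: -1040620234/242061 ≈ -4299.0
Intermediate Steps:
p(W) = 2*W² (p(W) = W*(2*W) = 2*W²)
N(F) = 5/(-3 - 4*F²*(5 + F)) (N(F) = 5/(-3 + ((5 + F)*(2*F²))*(-2)) = 5/(-3 + (2*F²*(5 + F))*(-2)) = 5/(-3 - 4*F²*(5 + F)))
-4299 + N(-41) = -4299 - 5/(3 + 4*(-41)³ + 20*(-41)²) = -4299 - 5/(3 + 4*(-68921) + 20*1681) = -4299 - 5/(3 - 275684 + 33620) = -4299 - 5/(-242061) = -4299 - 5*(-1/242061) = -4299 + 5/242061 = -1040620234/242061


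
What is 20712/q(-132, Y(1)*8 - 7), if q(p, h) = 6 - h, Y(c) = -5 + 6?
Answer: 20712/5 ≈ 4142.4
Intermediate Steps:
Y(c) = 1
20712/q(-132, Y(1)*8 - 7) = 20712/(6 - (1*8 - 7)) = 20712/(6 - (8 - 7)) = 20712/(6 - 1*1) = 20712/(6 - 1) = 20712/5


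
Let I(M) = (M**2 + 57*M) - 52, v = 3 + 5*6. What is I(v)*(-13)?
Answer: -37934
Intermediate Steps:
v = 33 (v = 3 + 30 = 33)
I(M) = -52 + M**2 + 57*M
I(v)*(-13) = (-52 + 33**2 + 57*33)*(-13) = (-52 + 1089 + 1881)*(-13) = 2918*(-13) = -37934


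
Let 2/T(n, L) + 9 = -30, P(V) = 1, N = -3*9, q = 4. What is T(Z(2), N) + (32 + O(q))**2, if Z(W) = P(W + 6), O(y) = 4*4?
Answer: 89854/39 ≈ 2303.9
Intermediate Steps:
O(y) = 16
N = -27
Z(W) = 1
T(n, L) = -2/39 (T(n, L) = 2/(-9 - 30) = 2/(-39) = 2*(-1/39) = -2/39)
T(Z(2), N) + (32 + O(q))**2 = -2/39 + (32 + 16)**2 = -2/39 + 48**2 = -2/39 + 2304 = 89854/39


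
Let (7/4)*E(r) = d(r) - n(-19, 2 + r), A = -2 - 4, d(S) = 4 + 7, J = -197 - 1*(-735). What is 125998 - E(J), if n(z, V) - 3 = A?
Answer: 125990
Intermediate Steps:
J = 538 (J = -197 + 735 = 538)
d(S) = 11
A = -6
n(z, V) = -3 (n(z, V) = 3 - 6 = -3)
E(r) = 8 (E(r) = 4*(11 - 1*(-3))/7 = 4*(11 + 3)/7 = (4/7)*14 = 8)
125998 - E(J) = 125998 - 1*8 = 125998 - 8 = 125990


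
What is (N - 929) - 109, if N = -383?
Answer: -1421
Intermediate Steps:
(N - 929) - 109 = (-383 - 929) - 109 = -1312 - 109 = -1421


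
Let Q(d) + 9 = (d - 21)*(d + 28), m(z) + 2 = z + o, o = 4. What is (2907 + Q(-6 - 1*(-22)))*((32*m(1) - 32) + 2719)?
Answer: 7452874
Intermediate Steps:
m(z) = 2 + z (m(z) = -2 + (z + 4) = -2 + (4 + z) = 2 + z)
Q(d) = -9 + (-21 + d)*(28 + d) (Q(d) = -9 + (d - 21)*(d + 28) = -9 + (-21 + d)*(28 + d))
(2907 + Q(-6 - 1*(-22)))*((32*m(1) - 32) + 2719) = (2907 + (-597 + (-6 - 1*(-22))**2 + 7*(-6 - 1*(-22))))*((32*(2 + 1) - 32) + 2719) = (2907 + (-597 + (-6 + 22)**2 + 7*(-6 + 22)))*((32*3 - 32) + 2719) = (2907 + (-597 + 16**2 + 7*16))*((96 - 32) + 2719) = (2907 + (-597 + 256 + 112))*(64 + 2719) = (2907 - 229)*2783 = 2678*2783 = 7452874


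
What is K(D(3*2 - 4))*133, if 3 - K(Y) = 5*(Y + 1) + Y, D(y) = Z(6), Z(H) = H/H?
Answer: -1064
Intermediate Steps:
Z(H) = 1
D(y) = 1
K(Y) = -2 - 6*Y (K(Y) = 3 - (5*(Y + 1) + Y) = 3 - (5*(1 + Y) + Y) = 3 - ((5 + 5*Y) + Y) = 3 - (5 + 6*Y) = 3 + (-5 - 6*Y) = -2 - 6*Y)
K(D(3*2 - 4))*133 = (-2 - 6*1)*133 = (-2 - 6)*133 = -8*133 = -1064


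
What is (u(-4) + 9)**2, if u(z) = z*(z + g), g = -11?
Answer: 4761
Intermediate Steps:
u(z) = z*(-11 + z) (u(z) = z*(z - 11) = z*(-11 + z))
(u(-4) + 9)**2 = (-4*(-11 - 4) + 9)**2 = (-4*(-15) + 9)**2 = (60 + 9)**2 = 69**2 = 4761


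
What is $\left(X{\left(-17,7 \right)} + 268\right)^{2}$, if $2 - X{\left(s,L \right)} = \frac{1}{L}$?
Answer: $\frac{3568321}{49} \approx 72823.0$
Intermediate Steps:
$X{\left(s,L \right)} = 2 - \frac{1}{L}$
$\left(X{\left(-17,7 \right)} + 268\right)^{2} = \left(\left(2 - \frac{1}{7}\right) + 268\right)^{2} = \left(\frac{13}{7} + 268\right)^{2} = \left(\frac{1889}{7}\right)^{2} = \frac{3568321}{49}$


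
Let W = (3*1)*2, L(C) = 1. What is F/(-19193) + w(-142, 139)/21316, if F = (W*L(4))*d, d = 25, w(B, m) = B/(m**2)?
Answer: -30889845403/3952284323074 ≈ -0.0078157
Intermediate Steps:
w(B, m) = B/m**2
W = 6 (W = 3*2 = 6)
F = 150 (F = (6*1)*25 = 6*25 = 150)
F/(-19193) + w(-142, 139)/21316 = 150/(-19193) - 142/139**2/21316 = 150*(-1/19193) - 142*1/19321*(1/21316) = -150/19193 - 142/19321*1/21316 = -150/19193 - 71/205923218 = -30889845403/3952284323074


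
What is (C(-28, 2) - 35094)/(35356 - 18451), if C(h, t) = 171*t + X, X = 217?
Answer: -6907/3381 ≈ -2.0429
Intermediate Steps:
C(h, t) = 217 + 171*t (C(h, t) = 171*t + 217 = 217 + 171*t)
(C(-28, 2) - 35094)/(35356 - 18451) = ((217 + 171*2) - 35094)/(35356 - 18451) = ((217 + 342) - 35094)/16905 = (559 - 35094)*(1/16905) = -34535*1/16905 = -6907/3381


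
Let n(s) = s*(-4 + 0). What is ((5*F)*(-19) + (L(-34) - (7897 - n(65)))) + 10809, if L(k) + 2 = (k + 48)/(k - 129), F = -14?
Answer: 648726/163 ≈ 3979.9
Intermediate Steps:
n(s) = -4*s (n(s) = s*(-4) = -4*s)
L(k) = -2 + (48 + k)/(-129 + k) (L(k) = -2 + (k + 48)/(k - 129) = -2 + (48 + k)/(-129 + k))
((5*F)*(-19) + (L(-34) - (7897 - n(65)))) + 10809 = ((5*(-14))*(-19) + ((306 - 1*(-34))/(-129 - 34) - (7897 - (-4)*65))) + 10809 = (-70*(-19) + ((306 + 34)/(-163) - (7897 - 1*(-260)))) + 10809 = (1330 + (-1/163*340 - (7897 + 260))) + 10809 = (1330 + (-340/163 - 1*8157)) + 10809 = (1330 + (-340/163 - 8157)) + 10809 = (1330 - 1329931/163) + 10809 = -1113141/163 + 10809 = 648726/163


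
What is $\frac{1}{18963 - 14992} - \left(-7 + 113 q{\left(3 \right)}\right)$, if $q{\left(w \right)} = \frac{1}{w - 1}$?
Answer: $- \frac{393127}{7942} \approx -49.5$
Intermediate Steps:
$q{\left(w \right)} = \frac{1}{-1 + w}$
$\frac{1}{18963 - 14992} - \left(-7 + 113 q{\left(3 \right)}\right) = \frac{1}{18963 - 14992} - \left(-7 + \frac{113}{-1 + 3}\right) = \frac{1}{3971} - \left(-7 + \frac{113}{2}\right) = \frac{1}{3971} - \frac{99}{2} = - \frac{393127}{7942}$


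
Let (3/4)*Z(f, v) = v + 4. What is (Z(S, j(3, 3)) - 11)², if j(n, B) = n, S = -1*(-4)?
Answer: 25/9 ≈ 2.7778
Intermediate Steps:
S = 4
Z(f, v) = 16/3 + 4*v/3 (Z(f, v) = 4*(v + 4)/3 = 4*(4 + v)/3 = 16/3 + 4*v/3)
(Z(S, j(3, 3)) - 11)² = ((16/3 + (4/3)*3) - 11)² = ((16/3 + 4) - 11)² = (28/3 - 11)² = (-5/3)² = 25/9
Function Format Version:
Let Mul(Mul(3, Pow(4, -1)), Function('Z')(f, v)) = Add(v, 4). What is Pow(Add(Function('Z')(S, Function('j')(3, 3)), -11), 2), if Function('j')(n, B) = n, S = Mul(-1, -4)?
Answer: Rational(25, 9) ≈ 2.7778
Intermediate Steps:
S = 4
Function('Z')(f, v) = Add(Rational(16, 3), Mul(Rational(4, 3), v)) (Function('Z')(f, v) = Mul(Rational(4, 3), Add(v, 4)) = Mul(Rational(4, 3), Add(4, v)) = Add(Rational(16, 3), Mul(Rational(4, 3), v)))
Pow(Add(Function('Z')(S, Function('j')(3, 3)), -11), 2) = Pow(Add(Add(Rational(16, 3), Mul(Rational(4, 3), 3)), -11), 2) = Pow(Add(Add(Rational(16, 3), 4), -11), 2) = Pow(Add(Rational(28, 3), -11), 2) = Pow(Rational(-5, 3), 2) = Rational(25, 9)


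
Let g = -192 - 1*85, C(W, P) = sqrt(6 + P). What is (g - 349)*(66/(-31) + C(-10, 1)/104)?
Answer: 41316/31 - 313*sqrt(7)/52 ≈ 1316.8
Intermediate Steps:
g = -277 (g = -192 - 85 = -277)
(g - 349)*(66/(-31) + C(-10, 1)/104) = (-277 - 349)*(66/(-31) + sqrt(6 + 1)/104) = -626*(66*(-1/31) + sqrt(7)*(1/104)) = -626*(-66/31 + sqrt(7)/104) = 41316/31 - 313*sqrt(7)/52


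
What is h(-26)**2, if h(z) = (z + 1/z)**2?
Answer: 210065472241/456976 ≈ 4.5969e+5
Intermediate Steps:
h(z) = (z + 1/z)**2
h(-26)**2 = ((1 + (-26)**2)**2/(-26)**2)**2 = ((1 + 676)**2/676)**2 = ((1/676)*677**2)**2 = ((1/676)*458329)**2 = (458329/676)**2 = 210065472241/456976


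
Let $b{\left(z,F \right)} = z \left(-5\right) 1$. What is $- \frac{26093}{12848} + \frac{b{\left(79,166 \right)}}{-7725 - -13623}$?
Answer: $- \frac{79485737}{37888752} \approx -2.0979$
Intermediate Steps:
$b{\left(z,F \right)} = - 5 z$ ($b{\left(z,F \right)} = - 5 z 1 = - 5 z$)
$- \frac{26093}{12848} + \frac{b{\left(79,166 \right)}}{-7725 - -13623} = - \frac{26093}{12848} + \frac{\left(-5\right) 79}{-7725 - -13623} = \left(-26093\right) \frac{1}{12848} - \frac{395}{-7725 + 13623} = - \frac{26093}{12848} - \frac{395}{5898} = - \frac{79485737}{37888752}$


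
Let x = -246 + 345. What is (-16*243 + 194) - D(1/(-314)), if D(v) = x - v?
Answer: -1191003/314 ≈ -3793.0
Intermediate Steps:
x = 99
D(v) = 99 - v
(-16*243 + 194) - D(1/(-314)) = (-16*243 + 194) - (99 - 1/(-314)) = (-3888 + 194) - (99 - 1*(-1/314)) = -3694 - (99 + 1/314) = -3694 - 1*31087/314 = -3694 - 31087/314 = -1191003/314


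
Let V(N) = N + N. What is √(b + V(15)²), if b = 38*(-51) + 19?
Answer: I*√1019 ≈ 31.922*I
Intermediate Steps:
V(N) = 2*N
b = -1919 (b = -1938 + 19 = -1919)
√(b + V(15)²) = √(-1919 + (2*15)²) = √(-1919 + 30²) = √(-1919 + 900) = √(-1019) = I*√1019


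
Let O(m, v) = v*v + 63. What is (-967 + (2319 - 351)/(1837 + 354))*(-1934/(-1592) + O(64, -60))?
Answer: -6173895225235/1744036 ≈ -3.5400e+6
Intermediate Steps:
O(m, v) = 63 + v² (O(m, v) = v² + 63 = 63 + v²)
(-967 + (2319 - 351)/(1837 + 354))*(-1934/(-1592) + O(64, -60)) = (-967 + (2319 - 351)/(1837 + 354))*(-1934/(-1592) + (63 + (-60)²)) = (-967 + 1968/2191)*(-1934*(-1/1592) + (63 + 3600)) = (-967 + 1968*(1/2191))*(967/796 + 3663) = (-967 + 1968/2191)*(2916715/796) = -2116729/2191*2916715/796 = -6173895225235/1744036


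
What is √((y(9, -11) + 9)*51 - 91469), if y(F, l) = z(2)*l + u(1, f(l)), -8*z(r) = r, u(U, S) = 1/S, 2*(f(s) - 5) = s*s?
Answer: I*√6237609671/262 ≈ 301.44*I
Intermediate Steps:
f(s) = 5 + s²/2 (f(s) = 5 + (s*s)/2 = 5 + s²/2)
z(r) = -r/8
y(F, l) = 1/(5 + l²/2) - l/4 (y(F, l) = (-⅛*2)*l + 1/(5 + l²/2) = -l/4 + 1/(5 + l²/2) = 1/(5 + l²/2) - l/4)
√((y(9, -11) + 9)*51 - 91469) = √(((8 - 1*(-11)*(10 + (-11)²))/(4*(10 + (-11)²)) + 9)*51 - 91469) = √(((8 - 1*(-11)*(10 + 121))/(4*(10 + 121)) + 9)*51 - 91469) = √(((¼)*(8 - 1*(-11)*131)/131 + 9)*51 - 91469) = √(((¼)*(1/131)*(8 + 1441) + 9)*51 - 91469) = √(((¼)*(1/131)*1449 + 9)*51 - 91469) = √((1449/524 + 9)*51 - 91469) = √((6165/524)*51 - 91469) = √(314415/524 - 91469) = √(-47615341/524) = I*√6237609671/262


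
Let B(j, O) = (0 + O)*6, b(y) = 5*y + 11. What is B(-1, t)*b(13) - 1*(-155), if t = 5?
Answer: 2435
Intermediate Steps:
b(y) = 11 + 5*y
B(j, O) = 6*O (B(j, O) = O*6 = 6*O)
B(-1, t)*b(13) - 1*(-155) = (6*5)*(11 + 5*13) - 1*(-155) = 30*(11 + 65) + 155 = 30*76 + 155 = 2280 + 155 = 2435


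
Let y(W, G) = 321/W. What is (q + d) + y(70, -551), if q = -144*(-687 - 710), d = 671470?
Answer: 61084981/70 ≈ 8.7264e+5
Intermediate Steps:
q = 201168 (q = -144*(-1397) = 201168)
(q + d) + y(70, -551) = (201168 + 671470) + 321/70 = 872638 + 321*(1/70) = 872638 + 321/70 = 61084981/70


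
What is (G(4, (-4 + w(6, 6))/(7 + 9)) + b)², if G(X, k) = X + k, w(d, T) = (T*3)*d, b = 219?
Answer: 210681/4 ≈ 52670.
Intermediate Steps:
w(d, T) = 3*T*d (w(d, T) = (3*T)*d = 3*T*d)
(G(4, (-4 + w(6, 6))/(7 + 9)) + b)² = ((4 + (-4 + 3*6*6)/(7 + 9)) + 219)² = ((4 + (-4 + 108)/16) + 219)² = ((4 + 104*(1/16)) + 219)² = ((4 + 13/2) + 219)² = (21/2 + 219)² = (459/2)² = 210681/4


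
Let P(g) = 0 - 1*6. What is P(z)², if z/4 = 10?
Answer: 36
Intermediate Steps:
z = 40 (z = 4*10 = 40)
P(g) = -6 (P(g) = 0 - 6 = -6)
P(z)² = (-6)² = 36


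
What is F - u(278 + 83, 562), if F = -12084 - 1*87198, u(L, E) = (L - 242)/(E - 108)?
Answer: -45074147/454 ≈ -99282.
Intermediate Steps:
u(L, E) = (-242 + L)/(-108 + E)
F = -99282 (F = -12084 - 87198 = -99282)
F - u(278 + 83, 562) = -99282 - (-242 + (278 + 83))/(-108 + 562) = -99282 - (-242 + 361)/454 = -99282 - 119/454 = -45074147/454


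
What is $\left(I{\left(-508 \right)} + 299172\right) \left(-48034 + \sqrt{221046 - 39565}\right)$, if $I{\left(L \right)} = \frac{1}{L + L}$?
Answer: $- \frac{7300177322767}{508} + \frac{303958751 \sqrt{181481}}{1016} \approx -1.4243 \cdot 10^{10}$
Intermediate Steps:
$I{\left(L \right)} = \frac{1}{2 L}$
$\left(I{\left(-508 \right)} + 299172\right) \left(-48034 + \sqrt{221046 - 39565}\right) = \left(\frac{1}{2 \left(-508\right)} + 299172\right) \left(-48034 + \sqrt{221046 - 39565}\right) = \left(\frac{1}{2} \left(- \frac{1}{508}\right) + 299172\right) \left(-48034 + \sqrt{181481}\right) = \left(- \frac{1}{1016} + 299172\right) \left(-48034 + \sqrt{181481}\right) = \frac{303958751 \left(-48034 + \sqrt{181481}\right)}{1016} = - \frac{7300177322767}{508} + \frac{303958751 \sqrt{181481}}{1016}$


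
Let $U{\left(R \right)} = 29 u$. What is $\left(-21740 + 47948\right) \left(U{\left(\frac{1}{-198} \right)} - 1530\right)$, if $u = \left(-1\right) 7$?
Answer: $-45418464$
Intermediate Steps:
$u = -7$
$U{\left(R \right)} = -203$ ($U{\left(R \right)} = 29 \left(-7\right) = -203$)
$\left(-21740 + 47948\right) \left(U{\left(\frac{1}{-198} \right)} - 1530\right) = \left(-21740 + 47948\right) \left(-203 - 1530\right) = 26208 \left(-1733\right) = -45418464$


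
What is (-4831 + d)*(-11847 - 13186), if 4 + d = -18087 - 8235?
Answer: 779953181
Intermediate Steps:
d = -26326 (d = -4 + (-18087 - 8235) = -4 - 26322 = -26326)
(-4831 + d)*(-11847 - 13186) = (-4831 - 26326)*(-11847 - 13186) = -31157*(-25033) = 779953181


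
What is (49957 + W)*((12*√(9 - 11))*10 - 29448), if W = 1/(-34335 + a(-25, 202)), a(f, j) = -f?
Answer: -25237299226356/17155 + 20568296028*I*√2/3431 ≈ -1.4711e+9 + 8.478e+6*I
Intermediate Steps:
W = -1/34310 (W = 1/(-34335 - 1*(-25)) = 1/(-34335 + 25) = 1/(-34310) = -1/34310 ≈ -2.9146e-5)
(49957 + W)*((12*√(9 - 11))*10 - 29448) = (49957 - 1/34310)*((12*√(9 - 11))*10 - 29448) = 1714024669*((12*√(-2))*10 - 29448)/34310 = 1714024669*((12*(I*√2))*10 - 29448)/34310 = 1714024669*((12*I*√2)*10 - 29448)/34310 = 1714024669*(120*I*√2 - 29448)/34310 = 1714024669*(-29448 + 120*I*√2)/34310 = -25237299226356/17155 + 20568296028*I*√2/3431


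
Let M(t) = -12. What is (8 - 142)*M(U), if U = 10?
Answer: 1608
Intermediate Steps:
(8 - 142)*M(U) = (8 - 142)*(-12) = -134*(-12) = 1608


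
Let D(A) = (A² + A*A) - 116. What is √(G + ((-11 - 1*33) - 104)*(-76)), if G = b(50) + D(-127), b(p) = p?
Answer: 4*√2715 ≈ 208.42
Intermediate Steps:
D(A) = -116 + 2*A² (D(A) = (A² + A²) - 116 = 2*A² - 116 = -116 + 2*A²)
G = 32192 (G = 50 + (-116 + 2*(-127)²) = 50 + (-116 + 2*16129) = 50 + (-116 + 32258) = 50 + 32142 = 32192)
√(G + ((-11 - 1*33) - 104)*(-76)) = √(32192 + ((-11 - 1*33) - 104)*(-76)) = √(32192 + ((-11 - 33) - 104)*(-76)) = √(32192 + (-44 - 104)*(-76)) = √(32192 - 148*(-76)) = √(32192 + 11248) = √43440 = 4*√2715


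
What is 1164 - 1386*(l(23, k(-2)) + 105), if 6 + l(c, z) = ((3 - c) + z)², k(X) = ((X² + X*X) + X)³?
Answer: -53380626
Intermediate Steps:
k(X) = (X + 2*X²)³ (k(X) = ((X² + X²) + X)³ = (2*X² + X)³ = (X + 2*X²)³)
l(c, z) = -6 + (3 + z - c)² (l(c, z) = -6 + ((3 - c) + z)² = -6 + (3 + z - c)²)
1164 - 1386*(l(23, k(-2)) + 105) = 1164 - 1386*((-6 + (3 + (-2)³*(1 + 2*(-2))³ - 1*23)²) + 105) = 1164 - 1386*((-6 + (3 - 8*(1 - 4)³ - 23)²) + 105) = 1164 - 1386*((-6 + (3 - 8*(-3)³ - 23)²) + 105) = 1164 - 1386*((-6 + (3 - 8*(-27) - 23)²) + 105) = 1164 - 1386*((-6 + (3 + 216 - 23)²) + 105) = 1164 - 1386*((-6 + 196²) + 105) = 1164 - 1386*((-6 + 38416) + 105) = 1164 - 1386*(38410 + 105) = 1164 - 1386*38515 = 1164 - 53381790 = -53380626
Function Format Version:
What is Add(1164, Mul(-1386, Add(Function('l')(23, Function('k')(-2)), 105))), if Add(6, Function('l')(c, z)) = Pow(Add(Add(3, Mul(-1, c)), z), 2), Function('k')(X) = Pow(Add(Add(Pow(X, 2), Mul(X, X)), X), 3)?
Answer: -53380626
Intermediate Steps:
Function('k')(X) = Pow(Add(X, Mul(2, Pow(X, 2))), 3) (Function('k')(X) = Pow(Add(Add(Pow(X, 2), Pow(X, 2)), X), 3) = Pow(Add(Mul(2, Pow(X, 2)), X), 3) = Pow(Add(X, Mul(2, Pow(X, 2))), 3))
Function('l')(c, z) = Add(-6, Pow(Add(3, z, Mul(-1, c)), 2)) (Function('l')(c, z) = Add(-6, Pow(Add(Add(3, Mul(-1, c)), z), 2)) = Add(-6, Pow(Add(3, z, Mul(-1, c)), 2)))
Add(1164, Mul(-1386, Add(Function('l')(23, Function('k')(-2)), 105))) = Add(1164, Mul(-1386, Add(Add(-6, Pow(Add(3, Mul(Pow(-2, 3), Pow(Add(1, Mul(2, -2)), 3)), Mul(-1, 23)), 2)), 105))) = Add(1164, Mul(-1386, Add(Add(-6, Pow(Add(3, Mul(-8, Pow(Add(1, -4), 3)), -23), 2)), 105))) = Add(1164, Mul(-1386, Add(Add(-6, Pow(Add(3, Mul(-8, Pow(-3, 3)), -23), 2)), 105))) = Add(1164, Mul(-1386, Add(Add(-6, Pow(Add(3, Mul(-8, -27), -23), 2)), 105))) = Add(1164, Mul(-1386, Add(Add(-6, Pow(Add(3, 216, -23), 2)), 105))) = Add(1164, Mul(-1386, Add(Add(-6, Pow(196, 2)), 105))) = Add(1164, Mul(-1386, Add(Add(-6, 38416), 105))) = Add(1164, Mul(-1386, Add(38410, 105))) = Add(1164, Mul(-1386, 38515)) = Add(1164, -53381790) = -53380626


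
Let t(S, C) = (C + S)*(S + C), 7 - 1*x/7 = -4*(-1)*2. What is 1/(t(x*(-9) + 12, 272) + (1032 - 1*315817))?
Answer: -1/194376 ≈ -5.1447e-6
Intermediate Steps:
x = -7 (x = 49 - 7*(-4*(-1))*2 = 49 - 28*2 = 49 - 7*8 = 49 - 56 = -7)
t(S, C) = (C + S)² (t(S, C) = (C + S)*(C + S) = (C + S)²)
1/(t(x*(-9) + 12, 272) + (1032 - 1*315817)) = 1/((272 + (-7*(-9) + 12))² + (1032 - 1*315817)) = 1/((272 + (63 + 12))² + (1032 - 315817)) = 1/((272 + 75)² - 314785) = 1/(347² - 314785) = 1/(120409 - 314785) = 1/(-194376) = -1/194376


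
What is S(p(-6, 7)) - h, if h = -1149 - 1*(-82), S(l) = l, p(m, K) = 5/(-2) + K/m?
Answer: 3190/3 ≈ 1063.3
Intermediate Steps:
p(m, K) = -5/2 + K/m (p(m, K) = 5*(-½) + K/m = -5/2 + K/m)
h = -1067 (h = -1149 + 82 = -1067)
S(p(-6, 7)) - h = (-5/2 + 7/(-6)) - 1*(-1067) = (-5/2 + 7*(-⅙)) + 1067 = (-5/2 - 7/6) + 1067 = -11/3 + 1067 = 3190/3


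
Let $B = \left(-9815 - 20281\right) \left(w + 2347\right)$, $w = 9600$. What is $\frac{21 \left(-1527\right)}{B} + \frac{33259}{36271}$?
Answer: $\frac{69939569815}{76266016112} \approx 0.91705$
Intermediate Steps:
$B = -359556912$ ($B = \left(-9815 - 20281\right) \left(9600 + 2347\right) = \left(-30096\right) 11947 = -359556912$)
$\frac{21 \left(-1527\right)}{B} + \frac{33259}{36271} = \frac{21 \left(-1527\right)}{-359556912} + \frac{33259}{36271} = \left(-32067\right) \left(- \frac{1}{359556912}\right) + 33259 \cdot \frac{1}{36271} = \frac{3563}{39950768} + \frac{33259}{36271} = \frac{69939569815}{76266016112}$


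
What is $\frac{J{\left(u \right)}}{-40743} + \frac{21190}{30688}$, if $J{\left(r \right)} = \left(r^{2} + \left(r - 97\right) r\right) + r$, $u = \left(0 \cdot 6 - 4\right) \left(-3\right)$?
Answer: $\frac{16478863}{23154096} \approx 0.7117$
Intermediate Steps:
$u = 12$ ($u = \left(0 - 4\right) \left(-3\right) = \left(-4\right) \left(-3\right) = 12$)
$J{\left(r \right)} = r + r^{2} + r \left(-97 + r\right)$ ($J{\left(r \right)} = \left(r^{2} + \left(r - 97\right) r\right) + r = \left(r^{2} + \left(-97 + r\right) r\right) + r = \left(r^{2} + r \left(-97 + r\right)\right) + r = r + r^{2} + r \left(-97 + r\right)$)
$\frac{J{\left(u \right)}}{-40743} + \frac{21190}{30688} = \frac{2 \cdot 12 \left(-48 + 12\right)}{-40743} + \frac{21190}{30688} = 2 \cdot 12 \left(-36\right) \left(- \frac{1}{40743}\right) + 21190 \cdot \frac{1}{30688} = \left(-864\right) \left(- \frac{1}{40743}\right) + \frac{10595}{15344} = \frac{32}{1509} + \frac{10595}{15344} = \frac{16478863}{23154096}$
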